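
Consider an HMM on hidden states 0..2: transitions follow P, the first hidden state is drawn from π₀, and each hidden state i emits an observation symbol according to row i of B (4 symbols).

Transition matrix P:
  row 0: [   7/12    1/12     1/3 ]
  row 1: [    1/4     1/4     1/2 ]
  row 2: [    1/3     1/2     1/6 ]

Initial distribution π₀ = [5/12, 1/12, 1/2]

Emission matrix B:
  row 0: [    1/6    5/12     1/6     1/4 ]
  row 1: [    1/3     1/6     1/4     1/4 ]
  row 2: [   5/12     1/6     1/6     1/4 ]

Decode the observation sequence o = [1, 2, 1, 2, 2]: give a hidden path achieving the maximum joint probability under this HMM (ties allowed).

path = [0, 0, 0, 0, 0]

t=0: δ = [1.736e-01, 1.389e-02, 8.333e-02]  (obs o_0=1)
t=1: δ = [1.688e-02, 1.042e-02, 9.645e-03]  ψ = [0, 2, 0]  (obs o_1=2)
t=2: δ = [4.103e-03, 8.038e-04, 9.377e-04]  ψ = [0, 2, 0]  (obs o_2=1)
t=3: δ = [3.989e-04, 1.172e-04, 2.279e-04]  ψ = [0, 2, 0]  (obs o_3=2)
t=4: δ = [3.878e-05, 2.849e-05, 2.216e-05]  ψ = [0, 2, 0]  (obs o_4=2)
backtrack: best end state = 0; path = [0, 0, 0, 0, 0]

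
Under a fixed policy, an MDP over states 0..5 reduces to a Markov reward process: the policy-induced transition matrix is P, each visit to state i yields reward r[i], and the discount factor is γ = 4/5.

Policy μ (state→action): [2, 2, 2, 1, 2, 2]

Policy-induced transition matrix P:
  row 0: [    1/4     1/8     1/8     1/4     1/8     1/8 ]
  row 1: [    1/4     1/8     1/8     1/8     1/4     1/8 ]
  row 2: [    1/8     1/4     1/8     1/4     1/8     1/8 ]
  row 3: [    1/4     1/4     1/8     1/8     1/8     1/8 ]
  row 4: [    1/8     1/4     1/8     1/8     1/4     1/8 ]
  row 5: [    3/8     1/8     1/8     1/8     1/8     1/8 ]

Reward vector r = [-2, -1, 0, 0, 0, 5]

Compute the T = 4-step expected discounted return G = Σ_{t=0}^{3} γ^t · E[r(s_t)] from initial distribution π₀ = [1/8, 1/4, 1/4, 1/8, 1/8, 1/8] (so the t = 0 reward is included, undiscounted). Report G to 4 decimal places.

G = 0.1071

t=0: π = [0.1250, 0.2500, 0.2500, 0.1250, 0.1250, 0.1250], E[r] = 0.1250, γ^t·E[r] = 0.125000, running G = 0.125000
t=1: π = [0.2188, 0.1875, 0.1250, 0.1719, 0.1719, 0.1250], E[r] = 0.0000, γ^t·E[r] = 0.000000, running G = 0.125000
t=2: π = [0.2285, 0.1836, 0.1250, 0.1680, 0.1699, 0.1250], E[r] = -0.0156, γ^t·E[r] = -0.010000, running G = 0.115000
t=3: π = [0.2288, 0.1829, 0.1250, 0.1692, 0.1692, 0.1250], E[r] = -0.0154, γ^t·E[r] = -0.007875, running G = 0.107125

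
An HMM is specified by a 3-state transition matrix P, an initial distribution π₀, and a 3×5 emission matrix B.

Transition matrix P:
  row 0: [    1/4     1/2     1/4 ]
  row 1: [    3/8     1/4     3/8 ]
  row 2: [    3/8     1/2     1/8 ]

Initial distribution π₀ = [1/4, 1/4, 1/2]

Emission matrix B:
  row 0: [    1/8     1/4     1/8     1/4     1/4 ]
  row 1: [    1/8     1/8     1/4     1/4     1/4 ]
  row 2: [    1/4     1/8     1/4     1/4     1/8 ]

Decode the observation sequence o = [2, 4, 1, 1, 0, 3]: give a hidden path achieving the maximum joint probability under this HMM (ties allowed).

t=0: δ = [3.125e-02, 6.250e-02, 1.250e-01]  (obs o_0=2)
t=1: δ = [1.172e-02, 1.562e-02, 2.930e-03]  ψ = [2, 2, 1]  (obs o_1=4)
t=2: δ = [1.465e-03, 7.324e-04, 7.324e-04]  ψ = [1, 0, 1]  (obs o_2=1)
t=3: δ = [9.155e-05, 9.155e-05, 4.578e-05]  ψ = [0, 0, 0]  (obs o_3=1)
t=4: δ = [4.292e-06, 5.722e-06, 8.583e-06]  ψ = [1, 0, 1]  (obs o_4=0)
t=5: δ = [8.047e-07, 1.073e-06, 5.364e-07]  ψ = [2, 2, 1]  (obs o_5=3)
backtrack: best end state = 1; path = [2, 1, 0, 1, 2, 1]

path = [2, 1, 0, 1, 2, 1]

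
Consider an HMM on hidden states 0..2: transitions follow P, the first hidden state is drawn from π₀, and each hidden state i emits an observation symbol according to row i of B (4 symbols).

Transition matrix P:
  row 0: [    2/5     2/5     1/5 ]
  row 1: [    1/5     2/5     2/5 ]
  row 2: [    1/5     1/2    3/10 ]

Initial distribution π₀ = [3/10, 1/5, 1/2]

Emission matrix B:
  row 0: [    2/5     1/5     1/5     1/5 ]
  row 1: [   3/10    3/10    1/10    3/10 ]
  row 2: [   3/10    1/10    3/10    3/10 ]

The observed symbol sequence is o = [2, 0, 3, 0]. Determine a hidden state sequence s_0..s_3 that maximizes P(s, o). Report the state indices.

t=0: δ = [6.000e-02, 2.000e-02, 1.500e-01]  (obs o_0=2)
t=1: δ = [1.200e-02, 2.250e-02, 1.350e-02]  ψ = [2, 2, 2]  (obs o_1=0)
t=2: δ = [9.600e-04, 2.700e-03, 2.700e-03]  ψ = [0, 1, 1]  (obs o_2=3)
t=3: δ = [2.160e-04, 4.050e-04, 3.240e-04]  ψ = [1, 2, 1]  (obs o_3=0)
backtrack: best end state = 1; path = [2, 1, 2, 1]

path = [2, 1, 2, 1]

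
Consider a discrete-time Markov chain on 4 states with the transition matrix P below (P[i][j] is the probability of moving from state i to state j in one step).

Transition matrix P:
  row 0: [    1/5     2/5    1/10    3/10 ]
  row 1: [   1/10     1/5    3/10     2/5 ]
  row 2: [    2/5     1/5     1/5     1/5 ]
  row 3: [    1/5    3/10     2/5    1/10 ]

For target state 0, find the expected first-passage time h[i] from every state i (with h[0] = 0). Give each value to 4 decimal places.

h = [0.0000, 4.6474, 3.4615, 4.1987]

First-step conditioning: h[0] = 0; for i ≠ 0, h[i] = 1 + Σ_k P[i][k]·h[k].
  h[1] = 1 + 1/5·h[1] + 3/10·h[2] + 2/5·h[3]
  h[2] = 1 + 1/5·h[1] + 1/5·h[2] + 1/5·h[3]
  h[3] = 1 + 3/10·h[1] + 2/5·h[2] + 1/10·h[3]
Solving the 3×3 linear system over states ≠ 0 gives exactly h = [0, 725/156, 45/13, 655/156] (h[0] = 0 is the target).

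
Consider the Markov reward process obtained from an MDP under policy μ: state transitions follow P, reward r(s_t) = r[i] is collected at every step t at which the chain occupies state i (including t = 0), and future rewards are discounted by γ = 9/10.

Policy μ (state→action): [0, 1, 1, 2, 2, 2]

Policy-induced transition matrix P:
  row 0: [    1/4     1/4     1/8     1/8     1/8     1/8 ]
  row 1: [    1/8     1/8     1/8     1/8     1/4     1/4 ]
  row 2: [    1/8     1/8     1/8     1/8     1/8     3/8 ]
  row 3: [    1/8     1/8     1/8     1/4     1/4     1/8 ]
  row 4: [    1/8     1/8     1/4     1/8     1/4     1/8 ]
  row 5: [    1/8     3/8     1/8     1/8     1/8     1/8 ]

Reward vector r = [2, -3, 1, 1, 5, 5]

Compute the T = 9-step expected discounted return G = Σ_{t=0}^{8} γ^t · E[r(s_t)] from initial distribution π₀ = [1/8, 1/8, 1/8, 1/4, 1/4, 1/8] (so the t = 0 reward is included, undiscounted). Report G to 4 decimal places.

t=0: π = [0.1250, 0.1250, 0.1250, 0.2500, 0.2500, 0.1250], E[r] = 2.1250, γ^t·E[r] = 2.125000, running G = 2.125000
t=1: π = [0.1406, 0.1719, 0.1563, 0.1563, 0.2031, 0.1719], E[r] = 1.9531, γ^t·E[r] = 1.757813, running G = 3.882813
t=2: π = [0.1426, 0.1855, 0.1504, 0.1445, 0.1914, 0.1855], E[r] = 1.9082, γ^t·E[r] = 1.545645, running G = 5.428457
t=3: π = [0.1428, 0.1892, 0.1489, 0.1431, 0.1902, 0.1858], E[r] = 1.8899, γ^t·E[r] = 1.377732, running G = 6.806189
t=4: π = [0.1429, 0.1893, 0.1488, 0.1429, 0.1903, 0.1859], E[r] = 1.8904, γ^t·E[r] = 1.240299, running G = 8.046488
t=5: π = [0.1429, 0.1893, 0.1488, 0.1429, 0.1903, 0.1859], E[r] = 1.8902, γ^t·E[r] = 1.116154, running G = 9.162642
t=6: π = [0.1429, 0.1893, 0.1488, 0.1429, 0.1903, 0.1859], E[r] = 1.8903, γ^t·E[r] = 1.004569, running G = 10.167211
t=7: π = [0.1429, 0.1893, 0.1488, 0.1429, 0.1903, 0.1859], E[r] = 1.8903, γ^t·E[r] = 0.904106, running G = 11.071317
t=8: π = [0.1429, 0.1893, 0.1488, 0.1429, 0.1903, 0.1859], E[r] = 1.8903, γ^t·E[r] = 0.813696, running G = 11.885013

G = 11.8850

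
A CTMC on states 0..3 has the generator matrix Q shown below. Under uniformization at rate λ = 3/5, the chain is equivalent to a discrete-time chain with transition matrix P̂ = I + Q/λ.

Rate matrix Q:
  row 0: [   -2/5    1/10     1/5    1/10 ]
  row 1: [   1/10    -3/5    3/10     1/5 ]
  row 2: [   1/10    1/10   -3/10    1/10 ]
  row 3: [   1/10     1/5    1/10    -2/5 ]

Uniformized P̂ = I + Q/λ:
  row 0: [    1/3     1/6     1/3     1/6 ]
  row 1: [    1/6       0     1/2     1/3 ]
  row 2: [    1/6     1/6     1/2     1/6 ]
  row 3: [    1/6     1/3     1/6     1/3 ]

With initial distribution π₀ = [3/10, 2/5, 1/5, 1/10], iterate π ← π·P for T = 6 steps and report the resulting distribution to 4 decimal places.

t=0: π = [0.3000, 0.4000, 0.2000, 0.1000]
t=1: π = [0.2167, 0.1167, 0.4167, 0.2500]
t=2: π = [0.2028, 0.1889, 0.3806, 0.2278]
t=3: π = [0.2005, 0.1731, 0.3903, 0.2361]
t=4: π = [0.2001, 0.1772, 0.3879, 0.2349]
t=5: π = [0.2000, 0.1763, 0.3884, 0.2353]
t=6: π = [0.2000, 0.1765, 0.3882, 0.2353]

π = [0.2000, 0.1765, 0.3882, 0.2353]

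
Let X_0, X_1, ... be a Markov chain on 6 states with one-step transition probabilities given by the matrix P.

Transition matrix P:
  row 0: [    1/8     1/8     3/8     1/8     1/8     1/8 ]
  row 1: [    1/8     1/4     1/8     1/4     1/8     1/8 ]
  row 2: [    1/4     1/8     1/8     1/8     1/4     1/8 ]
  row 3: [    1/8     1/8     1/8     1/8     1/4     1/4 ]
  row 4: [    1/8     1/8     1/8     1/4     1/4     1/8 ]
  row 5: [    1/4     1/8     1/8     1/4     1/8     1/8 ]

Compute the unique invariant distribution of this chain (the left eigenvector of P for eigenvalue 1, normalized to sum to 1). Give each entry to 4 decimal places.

π = [0.1643, 0.1429, 0.1661, 0.1855, 0.1931, 0.1482]

Balance equations π_j = Σ_i π_i·P[i][j]:
  π_0 = 1/8·π_0 + 1/8·π_1 + 1/4·π_2 + 1/8·π_3 + 1/8·π_4 + 1/4·π_5
  π_1 = 1/8·π_0 + 1/4·π_1 + 1/8·π_2 + 1/8·π_3 + 1/8·π_4 + 1/8·π_5
  π_2 = 3/8·π_0 + 1/8·π_1 + 1/8·π_2 + 1/8·π_3 + 1/8·π_4 + 1/8·π_5
  π_3 = 1/8·π_0 + 1/4·π_1 + 1/8·π_2 + 1/8·π_3 + 1/4·π_4 + 1/4·π_5
  π_4 = 1/8·π_0 + 1/8·π_1 + 1/4·π_2 + 1/4·π_3 + 1/4·π_4 + 1/8·π_5
  normalize: π_0 + π_1 + π_2 + π_3 + π_4 + π_5 = 1
Solving the linear system gives exactly π = [735/4474, 1/7, 743/4474, 415/2237, 6047/31318, 663/4474].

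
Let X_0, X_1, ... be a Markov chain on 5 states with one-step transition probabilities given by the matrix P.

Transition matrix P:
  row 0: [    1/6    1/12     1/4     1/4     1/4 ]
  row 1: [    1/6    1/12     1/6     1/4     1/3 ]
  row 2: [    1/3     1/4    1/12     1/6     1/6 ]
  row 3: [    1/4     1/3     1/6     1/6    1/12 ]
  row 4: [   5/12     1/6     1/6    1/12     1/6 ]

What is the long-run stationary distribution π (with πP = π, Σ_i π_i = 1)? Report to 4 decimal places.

π = [0.2617, 0.1758, 0.1740, 0.1863, 0.2022]

Balance equations π_j = Σ_i π_i·P[i][j]:
  π_0 = 1/6·π_0 + 1/6·π_1 + 1/3·π_2 + 1/4·π_3 + 5/12·π_4
  π_1 = 1/12·π_0 + 1/12·π_1 + 1/4·π_2 + 1/3·π_3 + 1/6·π_4
  π_2 = 1/4·π_0 + 1/6·π_1 + 1/12·π_2 + 1/6·π_3 + 1/6·π_4
  π_3 = 1/4·π_0 + 1/4·π_1 + 1/6·π_2 + 1/6·π_3 + 1/12·π_4
  normalize: π_0 + π_1 + π_2 + π_3 + π_4 = 1
Solving the linear system gives exactly π = [557/2128, 187/1064, 4813/27664, 5153/27664, 5595/27664].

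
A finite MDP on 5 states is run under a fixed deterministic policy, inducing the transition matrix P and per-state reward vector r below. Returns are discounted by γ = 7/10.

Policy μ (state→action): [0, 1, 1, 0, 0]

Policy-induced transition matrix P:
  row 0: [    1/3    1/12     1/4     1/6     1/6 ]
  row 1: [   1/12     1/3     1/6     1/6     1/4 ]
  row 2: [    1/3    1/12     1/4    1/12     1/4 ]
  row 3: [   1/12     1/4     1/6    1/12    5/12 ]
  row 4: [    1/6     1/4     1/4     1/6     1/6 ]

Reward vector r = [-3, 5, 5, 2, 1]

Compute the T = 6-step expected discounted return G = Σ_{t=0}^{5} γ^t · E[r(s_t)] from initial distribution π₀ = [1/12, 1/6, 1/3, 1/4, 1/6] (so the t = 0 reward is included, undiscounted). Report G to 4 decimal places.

t=0: π = [0.0833, 0.1667, 0.3333, 0.2500, 0.1667], E[r] = 2.9167, γ^t·E[r] = 2.916667, running G = 2.916667
t=1: π = [0.2014, 0.1944, 0.2153, 0.1181, 0.2708], E[r] = 1.9514, γ^t·E[r] = 1.365972, running G = 4.282639
t=2: π = [0.2101, 0.1968, 0.2240, 0.1389, 0.2303], E[r] = 1.9815, γ^t·E[r] = 0.970926, running G = 5.253565
t=3: π = [0.2110, 0.1941, 0.2220, 0.1364, 0.2364], E[r] = 1.9566, γ^t·E[r] = 0.671129, running G = 5.924694
t=4: π = [0.2113, 0.1940, 0.2225, 0.1368, 0.2354], E[r] = 1.9574, γ^t·E[r] = 0.469971, running G = 6.394665
t=5: π = [0.2114, 0.1939, 0.2224, 0.1367, 0.2356], E[r] = 1.9564, γ^t·E[r] = 0.328808, running G = 6.723473

G = 6.7235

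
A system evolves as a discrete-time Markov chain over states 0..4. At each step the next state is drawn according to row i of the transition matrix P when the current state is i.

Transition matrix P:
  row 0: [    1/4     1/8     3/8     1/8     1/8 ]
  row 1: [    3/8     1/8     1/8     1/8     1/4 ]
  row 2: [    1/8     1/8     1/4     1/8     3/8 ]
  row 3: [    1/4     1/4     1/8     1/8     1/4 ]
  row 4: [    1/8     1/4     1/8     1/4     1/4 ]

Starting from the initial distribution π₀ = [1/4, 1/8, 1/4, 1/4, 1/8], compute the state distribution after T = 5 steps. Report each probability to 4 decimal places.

t=0: π = [0.2500, 0.1250, 0.2500, 0.2500, 0.1250]
t=1: π = [0.2188, 0.1719, 0.2188, 0.1406, 0.2500]
t=2: π = [0.2129, 0.1738, 0.2070, 0.1563, 0.2500]
t=3: π = [0.2146, 0.1758, 0.2041, 0.1563, 0.2493]
t=4: π = [0.2153, 0.1757, 0.2042, 0.1562, 0.2487]
t=5: π = [0.2154, 0.1756, 0.2043, 0.1561, 0.2486]

π = [0.2154, 0.1756, 0.2043, 0.1561, 0.2486]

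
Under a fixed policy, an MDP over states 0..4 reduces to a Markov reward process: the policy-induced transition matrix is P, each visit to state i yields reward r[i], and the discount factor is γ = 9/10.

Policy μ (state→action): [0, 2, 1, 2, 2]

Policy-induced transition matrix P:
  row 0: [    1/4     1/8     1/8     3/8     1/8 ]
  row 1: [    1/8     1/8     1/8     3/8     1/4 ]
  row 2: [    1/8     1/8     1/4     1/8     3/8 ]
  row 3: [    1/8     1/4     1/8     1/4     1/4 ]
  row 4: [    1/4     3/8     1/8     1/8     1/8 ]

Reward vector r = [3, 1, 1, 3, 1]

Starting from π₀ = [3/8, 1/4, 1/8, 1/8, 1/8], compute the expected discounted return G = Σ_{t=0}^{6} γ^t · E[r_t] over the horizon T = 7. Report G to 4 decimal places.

t=0: π = [0.3750, 0.2500, 0.1250, 0.1250, 0.1250], E[r] = 2.0000, γ^t·E[r] = 2.000000, running G = 2.000000
t=1: π = [0.1875, 0.1719, 0.1406, 0.2969, 0.2031], E[r] = 1.9688, γ^t·E[r] = 1.771875, running G = 3.771875
t=2: π = [0.1738, 0.2129, 0.1426, 0.2520, 0.2188], E[r] = 1.8516, γ^t·E[r] = 1.499766, running G = 5.271641
t=3: π = [0.1741, 0.2112, 0.1428, 0.2532, 0.2188], E[r] = 1.8545, γ^t·E[r] = 1.351925, running G = 6.623565
t=4: π = [0.1741, 0.2113, 0.1429, 0.2530, 0.2188], E[r] = 1.8541, γ^t·E[r] = 1.216492, running G = 7.840057
t=5: π = [0.1741, 0.2113, 0.1429, 0.2530, 0.2188], E[r] = 1.8542, γ^t·E[r] = 1.094870, running G = 8.934927
t=6: π = [0.1741, 0.2113, 0.1429, 0.2530, 0.2188], E[r] = 1.8542, γ^t·E[r] = 0.985380, running G = 9.920307

G = 9.9203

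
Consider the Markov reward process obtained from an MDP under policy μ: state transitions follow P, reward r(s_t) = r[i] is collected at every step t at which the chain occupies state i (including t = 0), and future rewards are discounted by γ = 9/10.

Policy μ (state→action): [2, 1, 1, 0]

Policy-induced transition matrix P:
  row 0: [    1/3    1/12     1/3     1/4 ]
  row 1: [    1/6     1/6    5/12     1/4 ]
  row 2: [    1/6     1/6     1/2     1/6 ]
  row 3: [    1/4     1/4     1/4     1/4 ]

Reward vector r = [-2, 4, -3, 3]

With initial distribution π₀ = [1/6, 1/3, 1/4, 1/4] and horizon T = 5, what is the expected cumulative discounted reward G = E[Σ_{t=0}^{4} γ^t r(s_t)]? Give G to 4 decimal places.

G = 0.1562

t=0: π = [0.1667, 0.3333, 0.2500, 0.2500], E[r] = 1.0000, γ^t·E[r] = 1.000000, running G = 1.000000
t=1: π = [0.2153, 0.1736, 0.3819, 0.2292], E[r] = -0.1944, γ^t·E[r] = -0.175000, running G = 0.825000
t=2: π = [0.2216, 0.1678, 0.3924, 0.2182], E[r] = -0.2946, γ^t·E[r] = -0.238594, running G = 0.586406
t=3: π = [0.2218, 0.1664, 0.3945, 0.2173], E[r] = -0.3098, γ^t·E[r] = -0.225809, running G = 0.360598
t=4: π = [0.2217, 0.1663, 0.3948, 0.2171], E[r] = -0.3115, γ^t·E[r] = -0.204359, running G = 0.156239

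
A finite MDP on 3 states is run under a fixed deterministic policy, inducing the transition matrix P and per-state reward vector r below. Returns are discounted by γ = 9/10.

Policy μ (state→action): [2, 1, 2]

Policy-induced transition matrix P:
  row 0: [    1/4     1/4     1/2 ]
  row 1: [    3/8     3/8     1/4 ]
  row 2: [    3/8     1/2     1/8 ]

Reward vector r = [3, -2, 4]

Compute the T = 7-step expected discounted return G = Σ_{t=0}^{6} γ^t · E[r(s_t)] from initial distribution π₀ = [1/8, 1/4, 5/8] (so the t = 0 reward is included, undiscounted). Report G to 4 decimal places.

G = 8.1449

t=0: π = [0.1250, 0.2500, 0.6250], E[r] = 2.3750, γ^t·E[r] = 2.375000, running G = 2.375000
t=1: π = [0.3594, 0.4375, 0.2031], E[r] = 1.0156, γ^t·E[r] = 0.914063, running G = 3.289063
t=2: π = [0.3301, 0.3555, 0.3145], E[r] = 1.5371, γ^t·E[r] = 1.245059, running G = 4.534121
t=3: π = [0.3337, 0.3730, 0.2932], E[r] = 1.4280, γ^t·E[r] = 1.040996, running G = 5.575117
t=4: π = [0.3333, 0.3699, 0.2968], E[r] = 1.4471, γ^t·E[r] = 0.949451, running G = 6.524568
t=5: π = [0.3333, 0.3704, 0.2962], E[r] = 1.4440, γ^t·E[r] = 0.852688, running G = 7.377256
t=6: π = [0.3333, 0.3704, 0.2963], E[r] = 1.4445, γ^t·E[r] = 0.767669, running G = 8.144926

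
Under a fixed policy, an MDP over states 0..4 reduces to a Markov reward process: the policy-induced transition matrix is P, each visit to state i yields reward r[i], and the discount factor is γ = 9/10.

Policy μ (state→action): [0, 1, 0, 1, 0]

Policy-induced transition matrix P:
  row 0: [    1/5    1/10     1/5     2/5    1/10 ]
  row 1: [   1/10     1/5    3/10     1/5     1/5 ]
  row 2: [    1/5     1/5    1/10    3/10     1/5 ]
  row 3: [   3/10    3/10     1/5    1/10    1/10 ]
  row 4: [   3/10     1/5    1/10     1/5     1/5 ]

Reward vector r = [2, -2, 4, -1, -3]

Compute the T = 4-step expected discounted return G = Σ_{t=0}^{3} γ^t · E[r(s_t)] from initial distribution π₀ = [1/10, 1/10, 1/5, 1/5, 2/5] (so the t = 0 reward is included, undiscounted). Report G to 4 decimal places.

G = -0.5112

t=0: π = [0.1000, 0.1000, 0.2000, 0.2000, 0.4000], E[r] = -0.6000, γ^t·E[r] = -0.600000, running G = -0.600000
t=1: π = [0.2500, 0.2100, 0.1500, 0.2200, 0.1700], E[r] = -0.0500, γ^t·E[r] = -0.045000, running G = -0.645000
t=2: π = [0.2180, 0.1970, 0.1890, 0.2430, 0.1530], E[r] = 0.0960, γ^t·E[r] = 0.077760, running G = -0.567240
t=3: π = [0.2199, 0.2025, 0.1855, 0.2382, 0.1539], E[r] = 0.0769, γ^t·E[r] = 0.056060, running G = -0.511180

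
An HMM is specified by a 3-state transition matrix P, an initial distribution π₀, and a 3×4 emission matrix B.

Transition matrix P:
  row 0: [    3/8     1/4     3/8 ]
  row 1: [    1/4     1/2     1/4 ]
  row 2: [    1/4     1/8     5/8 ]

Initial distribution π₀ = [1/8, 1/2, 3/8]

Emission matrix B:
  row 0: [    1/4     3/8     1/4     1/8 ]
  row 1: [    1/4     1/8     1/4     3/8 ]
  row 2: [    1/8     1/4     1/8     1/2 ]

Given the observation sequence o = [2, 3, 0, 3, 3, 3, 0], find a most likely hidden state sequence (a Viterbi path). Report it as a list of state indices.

t=0: δ = [3.125e-02, 1.250e-01, 4.688e-02]  (obs o_0=2)
t=1: δ = [3.906e-03, 2.344e-02, 1.562e-02]  ψ = [1, 1, 1]  (obs o_1=3)
t=2: δ = [1.465e-03, 2.930e-03, 1.221e-03]  ψ = [1, 1, 2]  (obs o_2=0)
t=3: δ = [9.155e-05, 5.493e-04, 3.815e-04]  ψ = [1, 1, 2]  (obs o_3=3)
t=4: δ = [1.717e-05, 1.030e-04, 1.192e-04]  ψ = [1, 1, 2]  (obs o_4=3)
t=5: δ = [3.725e-06, 1.931e-05, 3.725e-05]  ψ = [2, 1, 2]  (obs o_5=3)
t=6: δ = [2.328e-06, 2.414e-06, 2.910e-06]  ψ = [2, 1, 2]  (obs o_6=0)
backtrack: best end state = 2; path = [1, 2, 2, 2, 2, 2, 2]

path = [1, 2, 2, 2, 2, 2, 2]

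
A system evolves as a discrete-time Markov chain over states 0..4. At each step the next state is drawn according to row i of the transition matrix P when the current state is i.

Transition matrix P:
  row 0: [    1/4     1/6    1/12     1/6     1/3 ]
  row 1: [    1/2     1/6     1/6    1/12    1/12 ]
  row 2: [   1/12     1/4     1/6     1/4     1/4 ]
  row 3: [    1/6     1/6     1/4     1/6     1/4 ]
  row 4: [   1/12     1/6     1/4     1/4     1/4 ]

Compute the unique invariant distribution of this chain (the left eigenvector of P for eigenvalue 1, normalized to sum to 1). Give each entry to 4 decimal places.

π = [0.2097, 0.1820, 0.1845, 0.1866, 0.2371]

Balance equations π_j = Σ_i π_i·P[i][j]:
  π_0 = 1/4·π_0 + 1/2·π_1 + 1/12·π_2 + 1/6·π_3 + 1/12·π_4
  π_1 = 1/6·π_0 + 1/6·π_1 + 1/4·π_2 + 1/6·π_3 + 1/6·π_4
  π_2 = 1/12·π_0 + 1/6·π_1 + 1/6·π_2 + 1/4·π_3 + 1/4·π_4
  π_3 = 1/6·π_0 + 1/12·π_1 + 1/4·π_2 + 1/6·π_3 + 1/4·π_4
  normalize: π_0 + π_1 + π_2 + π_3 + π_4 = 1
Solving the linear system gives exactly π = [4339/20693, 3767/20693, 3818/20693, 3862/20693, 4907/20693].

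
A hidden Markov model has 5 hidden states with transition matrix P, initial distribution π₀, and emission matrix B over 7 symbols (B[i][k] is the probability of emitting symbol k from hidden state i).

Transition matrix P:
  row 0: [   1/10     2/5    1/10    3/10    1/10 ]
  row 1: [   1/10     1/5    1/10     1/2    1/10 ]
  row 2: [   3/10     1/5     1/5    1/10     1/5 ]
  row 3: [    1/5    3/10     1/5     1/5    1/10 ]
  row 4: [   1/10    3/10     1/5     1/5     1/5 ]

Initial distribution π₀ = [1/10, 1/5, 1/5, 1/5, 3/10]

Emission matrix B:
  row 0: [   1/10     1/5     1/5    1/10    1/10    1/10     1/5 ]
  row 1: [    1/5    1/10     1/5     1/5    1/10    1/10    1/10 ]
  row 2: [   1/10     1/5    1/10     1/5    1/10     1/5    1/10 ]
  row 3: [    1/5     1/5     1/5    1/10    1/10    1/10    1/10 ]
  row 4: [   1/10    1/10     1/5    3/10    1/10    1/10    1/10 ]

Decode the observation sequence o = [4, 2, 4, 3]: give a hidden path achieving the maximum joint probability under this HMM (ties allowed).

path = [4, 1, 3, 1]

t=0: δ = [1.000e-02, 2.000e-02, 2.000e-02, 2.000e-02, 3.000e-02]  (obs o_0=4)
t=1: δ = [1.200e-03, 1.800e-03, 6.000e-04, 2.000e-03, 1.200e-03]  ψ = [2, 4, 4, 1, 4]  (obs o_1=2)
t=2: δ = [4.000e-05, 6.000e-05, 4.000e-05, 9.000e-05, 2.400e-05]  ψ = [3, 3, 3, 1, 4]  (obs o_2=4)
t=3: δ = [1.800e-06, 5.400e-06, 3.600e-06, 3.000e-06, 2.700e-06]  ψ = [3, 3, 3, 1, 3]  (obs o_3=3)
backtrack: best end state = 1; path = [4, 1, 3, 1]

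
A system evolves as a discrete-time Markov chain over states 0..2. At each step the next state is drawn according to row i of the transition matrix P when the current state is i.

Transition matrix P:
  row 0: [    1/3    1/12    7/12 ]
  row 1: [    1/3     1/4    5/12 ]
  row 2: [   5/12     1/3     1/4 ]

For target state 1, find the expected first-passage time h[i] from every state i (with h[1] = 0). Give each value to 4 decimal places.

h = [5.1892, 0.0000, 4.2162]

First-step conditioning: h[1] = 0; for i ≠ 1, h[i] = 1 + Σ_k P[i][k]·h[k].
  h[0] = 1 + 1/3·h[0] + 7/12·h[2]
  h[2] = 1 + 5/12·h[0] + 1/4·h[2]
Solving the 2×2 linear system over states ≠ 1 gives exactly h = [192/37, 0, 156/37] (h[1] = 0 is the target).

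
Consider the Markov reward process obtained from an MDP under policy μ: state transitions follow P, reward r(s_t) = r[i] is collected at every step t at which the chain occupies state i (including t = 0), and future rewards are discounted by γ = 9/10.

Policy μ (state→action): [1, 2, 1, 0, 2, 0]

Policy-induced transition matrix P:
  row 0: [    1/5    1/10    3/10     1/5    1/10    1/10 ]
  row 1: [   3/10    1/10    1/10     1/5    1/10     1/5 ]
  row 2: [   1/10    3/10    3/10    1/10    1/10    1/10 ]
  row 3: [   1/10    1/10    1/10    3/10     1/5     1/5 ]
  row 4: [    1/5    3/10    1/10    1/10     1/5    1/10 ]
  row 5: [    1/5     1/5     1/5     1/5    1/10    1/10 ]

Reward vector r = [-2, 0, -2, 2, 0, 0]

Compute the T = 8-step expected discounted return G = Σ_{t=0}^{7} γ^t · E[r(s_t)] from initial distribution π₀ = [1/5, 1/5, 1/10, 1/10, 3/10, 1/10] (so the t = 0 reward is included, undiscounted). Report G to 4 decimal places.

t=0: π = [0.2000, 0.2000, 0.1000, 0.1000, 0.3000, 0.1000], E[r] = -0.4000, γ^t·E[r] = -0.400000, running G = -0.400000
t=1: π = [0.2000, 0.1900, 0.1700, 0.1700, 0.1400, 0.1300], E[r] = -0.4000, γ^t·E[r] = -0.360000, running G = -0.760000
t=2: π = [0.1850, 0.1750, 0.1870, 0.1860, 0.1310, 0.1360], E[r] = -0.3720, γ^t·E[r] = -0.301320, running G = -1.061320
t=3: π = [0.1802, 0.1772, 0.1880, 0.1868, 0.1317, 0.1361], E[r] = -0.3628, γ^t·E[r] = -0.264481, running G = -1.325801
t=4: π = [0.1802, 0.1776, 0.1873, 0.1867, 0.1319, 0.1364], E[r] = -0.3616, γ^t·E[r] = -0.237220, running G = -1.563021
t=5: π = [0.1804, 0.1775, 0.1871, 0.1868, 0.1319, 0.1364], E[r] = -0.3615, γ^t·E[r] = -0.213446, running G = -1.776466
t=6: π = [0.1804, 0.1774, 0.1871, 0.1868, 0.1319, 0.1364], E[r] = -0.3614, γ^t·E[r] = -0.192086, running G = -1.968552
t=7: π = [0.1804, 0.1774, 0.1871, 0.1868, 0.1319, 0.1364], E[r] = -0.3614, γ^t·E[r] = -0.172873, running G = -2.141424

G = -2.1414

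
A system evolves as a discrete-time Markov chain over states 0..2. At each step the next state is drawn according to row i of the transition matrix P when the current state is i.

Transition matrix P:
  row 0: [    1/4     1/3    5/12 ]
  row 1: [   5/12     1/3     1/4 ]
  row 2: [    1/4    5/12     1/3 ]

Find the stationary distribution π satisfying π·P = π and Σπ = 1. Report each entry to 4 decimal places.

π = [0.3101, 0.3608, 0.3291]

Balance equations π_j = Σ_i π_i·P[i][j]:
  π_0 = 1/4·π_0 + 5/12·π_1 + 1/4·π_2
  π_1 = 1/3·π_0 + 1/3·π_1 + 5/12·π_2
  normalize: π_0 + π_1 + π_2 = 1
Solving the linear system gives exactly π = [49/158, 57/158, 26/79].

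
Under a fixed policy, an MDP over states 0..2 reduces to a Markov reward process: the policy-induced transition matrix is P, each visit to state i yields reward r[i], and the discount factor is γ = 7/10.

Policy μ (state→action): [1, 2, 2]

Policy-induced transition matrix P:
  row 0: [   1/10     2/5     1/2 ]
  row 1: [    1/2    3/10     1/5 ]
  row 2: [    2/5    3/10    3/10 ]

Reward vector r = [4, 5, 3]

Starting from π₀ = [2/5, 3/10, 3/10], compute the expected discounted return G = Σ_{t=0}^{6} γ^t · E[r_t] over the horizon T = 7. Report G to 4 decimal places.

G = 12.2295

t=0: π = [0.4000, 0.3000, 0.3000], E[r] = 4.0000, γ^t·E[r] = 4.000000, running G = 4.000000
t=1: π = [0.3100, 0.3400, 0.3500], E[r] = 3.9900, γ^t·E[r] = 2.793000, running G = 6.793000
t=2: π = [0.3410, 0.3310, 0.3280], E[r] = 4.0030, γ^t·E[r] = 1.961470, running G = 8.754470
t=3: π = [0.3308, 0.3341, 0.3351], E[r] = 3.9990, γ^t·E[r] = 1.371657, running G = 10.126127
t=4: π = [0.3342, 0.3331, 0.3328], E[r] = 4.0003, γ^t·E[r] = 0.960479, running G = 11.086606
t=5: π = [0.3331, 0.3334, 0.3335], E[r] = 3.9999, γ^t·E[r] = 0.672262, running G = 11.758868
t=6: π = [0.3334, 0.3333, 0.3333], E[r] = 4.0000, γ^t·E[r] = 0.470600, running G = 12.229468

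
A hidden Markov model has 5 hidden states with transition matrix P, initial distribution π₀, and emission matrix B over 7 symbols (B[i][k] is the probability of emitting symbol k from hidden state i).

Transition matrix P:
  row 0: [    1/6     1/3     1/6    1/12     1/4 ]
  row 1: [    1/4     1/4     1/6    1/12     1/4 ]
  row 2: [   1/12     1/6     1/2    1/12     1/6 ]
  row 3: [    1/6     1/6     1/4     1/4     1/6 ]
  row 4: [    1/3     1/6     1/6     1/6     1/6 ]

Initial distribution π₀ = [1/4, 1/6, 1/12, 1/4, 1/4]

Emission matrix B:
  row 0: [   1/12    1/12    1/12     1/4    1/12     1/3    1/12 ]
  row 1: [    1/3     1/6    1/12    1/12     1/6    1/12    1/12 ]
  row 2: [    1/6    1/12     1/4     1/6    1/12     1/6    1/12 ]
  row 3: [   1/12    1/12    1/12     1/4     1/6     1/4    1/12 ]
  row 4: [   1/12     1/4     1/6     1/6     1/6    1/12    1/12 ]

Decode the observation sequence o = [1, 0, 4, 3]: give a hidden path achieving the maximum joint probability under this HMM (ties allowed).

t=0: δ = [2.083e-02, 2.778e-02, 6.944e-03, 2.083e-02, 6.250e-02]  (obs o_0=1)
t=1: δ = [1.736e-03, 3.472e-03, 1.736e-03, 8.681e-04, 8.681e-04]  ψ = [4, 4, 4, 4, 4]  (obs o_1=0)
t=2: δ = [7.234e-05, 1.447e-04, 7.234e-05, 4.823e-05, 1.447e-04]  ψ = [1, 1, 2, 1, 1]  (obs o_2=4)
t=3: δ = [1.206e-05, 3.014e-06, 6.028e-06, 6.028e-06, 6.028e-06]  ψ = [4, 1, 2, 4, 1]  (obs o_3=3)
backtrack: best end state = 0; path = [4, 1, 4, 0]

path = [4, 1, 4, 0]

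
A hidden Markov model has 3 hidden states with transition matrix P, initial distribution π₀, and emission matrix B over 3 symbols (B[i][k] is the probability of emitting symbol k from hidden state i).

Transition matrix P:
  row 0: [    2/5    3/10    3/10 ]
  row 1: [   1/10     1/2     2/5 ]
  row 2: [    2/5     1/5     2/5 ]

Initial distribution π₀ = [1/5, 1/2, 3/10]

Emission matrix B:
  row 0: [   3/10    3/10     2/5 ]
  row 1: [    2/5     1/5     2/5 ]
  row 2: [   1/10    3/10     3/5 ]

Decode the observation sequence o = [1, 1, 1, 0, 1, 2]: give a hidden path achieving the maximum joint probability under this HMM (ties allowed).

path = [1, 1, 1, 1, 2, 2]

t=0: δ = [6.000e-02, 1.000e-01, 9.000e-02]  (obs o_0=1)
t=1: δ = [1.080e-02, 1.000e-02, 1.200e-02]  ψ = [2, 1, 1]  (obs o_1=1)
t=2: δ = [1.440e-03, 1.000e-03, 1.440e-03]  ψ = [2, 1, 2]  (obs o_2=1)
t=3: δ = [1.728e-04, 2.000e-04, 5.760e-05]  ψ = [0, 1, 2]  (obs o_3=0)
t=4: δ = [2.074e-05, 2.000e-05, 2.400e-05]  ψ = [0, 1, 1]  (obs o_4=1)
t=5: δ = [3.840e-06, 4.000e-06, 5.760e-06]  ψ = [2, 1, 2]  (obs o_5=2)
backtrack: best end state = 2; path = [1, 1, 1, 1, 2, 2]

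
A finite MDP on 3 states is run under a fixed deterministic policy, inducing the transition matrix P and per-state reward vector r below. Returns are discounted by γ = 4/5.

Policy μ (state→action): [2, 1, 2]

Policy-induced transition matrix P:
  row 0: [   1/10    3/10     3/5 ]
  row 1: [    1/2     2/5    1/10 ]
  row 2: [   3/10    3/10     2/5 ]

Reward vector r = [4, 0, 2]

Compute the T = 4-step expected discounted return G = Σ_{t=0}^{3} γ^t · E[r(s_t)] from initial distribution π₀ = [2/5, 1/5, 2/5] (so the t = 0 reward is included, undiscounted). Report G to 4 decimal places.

t=0: π = [0.4000, 0.2000, 0.4000], E[r] = 2.4000, γ^t·E[r] = 2.400000, running G = 2.400000
t=1: π = [0.2600, 0.3200, 0.4200], E[r] = 1.8800, γ^t·E[r] = 1.504000, running G = 3.904000
t=2: π = [0.3120, 0.3320, 0.3560], E[r] = 1.9600, γ^t·E[r] = 1.254400, running G = 5.158400
t=3: π = [0.3040, 0.3332, 0.3628], E[r] = 1.9416, γ^t·E[r] = 0.994099, running G = 6.152499

G = 6.1525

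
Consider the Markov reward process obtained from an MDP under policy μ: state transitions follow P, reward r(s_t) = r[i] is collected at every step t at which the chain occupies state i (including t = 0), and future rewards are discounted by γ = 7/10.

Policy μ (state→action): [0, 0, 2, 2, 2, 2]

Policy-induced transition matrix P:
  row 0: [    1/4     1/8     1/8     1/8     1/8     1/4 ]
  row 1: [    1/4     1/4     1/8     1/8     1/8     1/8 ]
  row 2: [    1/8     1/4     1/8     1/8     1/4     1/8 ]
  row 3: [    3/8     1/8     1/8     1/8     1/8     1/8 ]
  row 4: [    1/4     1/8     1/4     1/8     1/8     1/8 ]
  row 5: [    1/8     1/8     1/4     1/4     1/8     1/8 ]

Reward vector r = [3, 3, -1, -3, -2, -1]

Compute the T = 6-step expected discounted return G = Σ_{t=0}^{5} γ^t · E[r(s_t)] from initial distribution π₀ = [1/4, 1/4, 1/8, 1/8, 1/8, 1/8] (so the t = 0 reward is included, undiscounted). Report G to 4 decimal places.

G = 0.9465

t=0: π = [0.2500, 0.2500, 0.1250, 0.1250, 0.1250, 0.1250], E[r] = 0.6250, γ^t·E[r] = 0.625000, running G = 0.625000
t=1: π = [0.2344, 0.1719, 0.1563, 0.1406, 0.1406, 0.1563], E[r] = 0.2031, γ^t·E[r] = 0.142188, running G = 0.767188
t=2: π = [0.2285, 0.1660, 0.1621, 0.1445, 0.1445, 0.1543], E[r] = 0.1445, γ^t·E[r] = 0.070820, running G = 0.838008
t=3: π = [0.2285, 0.1660, 0.1624, 0.1443, 0.1453, 0.1536], E[r] = 0.1443, γ^t·E[r] = 0.049490, running G = 0.887498
t=4: π = [0.2285, 0.1660, 0.1624, 0.1442, 0.1453, 0.1536], E[r] = 0.1447, γ^t·E[r] = 0.034739, running G = 0.922237
t=5: π = [0.2285, 0.1660, 0.1624, 0.1442, 0.1453, 0.1536], E[r] = 0.1447, γ^t·E[r] = 0.024312, running G = 0.946549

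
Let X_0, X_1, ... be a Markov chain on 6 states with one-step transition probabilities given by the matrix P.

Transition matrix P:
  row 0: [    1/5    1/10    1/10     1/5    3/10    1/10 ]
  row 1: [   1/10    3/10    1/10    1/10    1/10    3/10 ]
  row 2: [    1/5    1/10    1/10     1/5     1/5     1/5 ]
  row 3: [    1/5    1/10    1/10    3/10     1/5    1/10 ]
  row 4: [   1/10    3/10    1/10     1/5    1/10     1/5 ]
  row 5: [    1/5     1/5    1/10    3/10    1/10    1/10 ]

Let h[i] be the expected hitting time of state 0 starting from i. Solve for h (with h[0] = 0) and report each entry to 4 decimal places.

First-step conditioning: h[0] = 0; for i ≠ 0, h[i] = 1 + Σ_k P[i][k]·h[k].
  h[1] = 1 + 3/10·h[1] + 1/10·h[2] + 1/10·h[3] + 1/10·h[4] + 3/10·h[5]
  h[2] = 1 + 1/10·h[1] + 1/10·h[2] + 1/5·h[3] + 1/5·h[4] + 1/5·h[5]
  h[3] = 1 + 1/10·h[1] + 1/10·h[2] + 3/10·h[3] + 1/5·h[4] + 1/10·h[5]
  h[4] = 1 + 3/10·h[1] + 1/10·h[2] + 1/5·h[3] + 1/10·h[4] + 1/5·h[5]
  h[5] = 1 + 1/5·h[1] + 1/10·h[2] + 3/10·h[3] + 1/10·h[4] + 1/10·h[5]
Solving the 5×5 linear system over states ≠ 0 gives exactly h = [0, 20/3, 6, 6, 20/3, 6] (h[0] = 0 is the target).

h = [0.0000, 6.6667, 6.0000, 6.0000, 6.6667, 6.0000]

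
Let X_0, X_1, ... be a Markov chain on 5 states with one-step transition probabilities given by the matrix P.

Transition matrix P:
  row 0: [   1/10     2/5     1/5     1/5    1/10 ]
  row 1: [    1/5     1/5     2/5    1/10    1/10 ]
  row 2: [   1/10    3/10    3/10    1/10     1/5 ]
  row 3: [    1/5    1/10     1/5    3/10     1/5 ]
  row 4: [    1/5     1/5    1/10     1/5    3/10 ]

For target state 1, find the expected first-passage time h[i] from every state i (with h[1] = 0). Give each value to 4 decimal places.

First-step conditioning: h[1] = 0; for i ≠ 1, h[i] = 1 + Σ_k P[i][k]·h[k].
  h[0] = 1 + 1/10·h[0] + 1/5·h[2] + 1/5·h[3] + 1/10·h[4]
  h[2] = 1 + 1/10·h[0] + 3/10·h[2] + 1/10·h[3] + 1/5·h[4]
  h[3] = 1 + 1/5·h[0] + 1/5·h[2] + 3/10·h[3] + 1/5·h[4]
  h[4] = 1 + 1/5·h[0] + 1/10·h[2] + 1/5·h[3] + 3/10·h[4]
Solving the 4×4 linear system over states ≠ 1 gives exactly h = [1640/467, 0, 1800/467, 2230/467, 2030/467] (h[1] = 0 is the target).

h = [3.5118, 0.0000, 3.8544, 4.7752, 4.3469]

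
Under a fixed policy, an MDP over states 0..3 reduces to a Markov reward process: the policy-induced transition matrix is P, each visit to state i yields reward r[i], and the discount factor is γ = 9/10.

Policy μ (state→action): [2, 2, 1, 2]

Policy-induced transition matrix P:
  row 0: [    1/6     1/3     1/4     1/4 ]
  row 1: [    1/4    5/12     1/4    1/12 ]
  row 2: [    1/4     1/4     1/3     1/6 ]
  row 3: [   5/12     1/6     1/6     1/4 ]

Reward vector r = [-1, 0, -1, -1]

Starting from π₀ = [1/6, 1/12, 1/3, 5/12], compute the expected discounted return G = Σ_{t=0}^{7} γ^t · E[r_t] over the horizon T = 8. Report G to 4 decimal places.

t=0: π = [0.1667, 0.0833, 0.3333, 0.4167], E[r] = -0.9167, γ^t·E[r] = -0.916667, running G = -0.916667
t=1: π = [0.3056, 0.2431, 0.2431, 0.2083], E[r] = -0.7569, γ^t·E[r] = -0.681250, running G = -1.597917
t=2: π = [0.2593, 0.2986, 0.2529, 0.1892], E[r] = -0.7014, γ^t·E[r] = -0.568125, running G = -2.166042
t=3: π = [0.2599, 0.3056, 0.2553, 0.1792], E[r] = -0.6944, γ^t·E[r] = -0.506215, running G = -2.672257
t=4: π = [0.2582, 0.3077, 0.2563, 0.1778], E[r] = -0.6923, γ^t·E[r] = -0.454241, running G = -3.126497
t=5: π = [0.2581, 0.3080, 0.2565, 0.1774], E[r] = -0.6920, γ^t·E[r] = -0.408632, running G = -3.535129
t=6: π = [0.2581, 0.3081, 0.2566, 0.1773], E[r] = -0.6919, γ^t·E[r] = -0.367726, running G = -3.902855
t=7: π = [0.2580, 0.3081, 0.2566, 0.1773], E[r] = -0.6919, γ^t·E[r] = -0.330946, running G = -4.233801

G = -4.2338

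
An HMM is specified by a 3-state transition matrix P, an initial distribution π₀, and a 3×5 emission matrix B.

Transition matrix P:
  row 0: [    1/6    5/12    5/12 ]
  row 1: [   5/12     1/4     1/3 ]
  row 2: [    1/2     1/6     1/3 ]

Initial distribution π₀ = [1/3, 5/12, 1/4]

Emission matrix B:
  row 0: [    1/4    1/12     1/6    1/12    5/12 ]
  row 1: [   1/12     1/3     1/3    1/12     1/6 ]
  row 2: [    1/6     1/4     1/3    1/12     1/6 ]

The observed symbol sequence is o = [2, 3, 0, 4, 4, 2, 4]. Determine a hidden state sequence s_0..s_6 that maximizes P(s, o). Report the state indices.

t=0: δ = [5.556e-02, 1.389e-01, 8.333e-02]  (obs o_0=2)
t=1: δ = [4.823e-03, 2.894e-03, 3.858e-03]  ψ = [1, 1, 1]  (obs o_1=3)
t=2: δ = [4.823e-04, 1.674e-04, 3.349e-04]  ψ = [2, 0, 0]  (obs o_2=0)
t=3: δ = [6.977e-05, 3.349e-05, 3.349e-05]  ψ = [2, 0, 0]  (obs o_3=4)
t=4: δ = [6.977e-06, 4.845e-06, 4.845e-06]  ψ = [2, 0, 0]  (obs o_4=4)
t=5: δ = [4.038e-07, 9.690e-07, 9.690e-07]  ψ = [2, 0, 0]  (obs o_5=2)
t=6: δ = [2.019e-07, 4.038e-08, 5.384e-08]  ψ = [2, 1, 1]  (obs o_6=4)
backtrack: best end state = 0; path = [1, 2, 0, 2, 0, 2, 0]

path = [1, 2, 0, 2, 0, 2, 0]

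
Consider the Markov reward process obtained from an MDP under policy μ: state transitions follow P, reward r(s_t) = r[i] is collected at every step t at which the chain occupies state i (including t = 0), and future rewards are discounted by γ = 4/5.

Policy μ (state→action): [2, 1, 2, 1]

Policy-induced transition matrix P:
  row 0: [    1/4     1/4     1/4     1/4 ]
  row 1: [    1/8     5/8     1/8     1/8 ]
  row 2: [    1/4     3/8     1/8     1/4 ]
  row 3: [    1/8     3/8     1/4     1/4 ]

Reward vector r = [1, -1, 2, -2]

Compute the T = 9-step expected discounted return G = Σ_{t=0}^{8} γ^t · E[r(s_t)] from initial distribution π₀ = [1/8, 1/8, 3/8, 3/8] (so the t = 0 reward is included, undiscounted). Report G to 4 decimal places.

G = -1.0974

t=0: π = [0.1250, 0.1250, 0.3750, 0.3750], E[r] = 0.0000, γ^t·E[r] = 0.000000, running G = 0.000000
t=1: π = [0.1875, 0.3906, 0.1875, 0.2344], E[r] = -0.2969, γ^t·E[r] = -0.237500, running G = -0.237500
t=2: π = [0.1719, 0.4492, 0.1777, 0.2012], E[r] = -0.3242, γ^t·E[r] = -0.207500, running G = -0.445000
t=3: π = [0.1687, 0.4658, 0.1716, 0.1938], E[r] = -0.3416, γ^t·E[r] = -0.174875, running G = -0.619875
t=4: π = [0.1675, 0.4704, 0.1703, 0.1918], E[r] = -0.3457, γ^t·E[r] = -0.141613, running G = -0.761488
t=5: π = [0.1672, 0.4716, 0.1699, 0.1912], E[r] = -0.3470, γ^t·E[r] = -0.113704, running G = -0.875191
t=6: π = [0.1671, 0.4720, 0.1698, 0.1910], E[r] = -0.3473, γ^t·E[r] = -0.091054, running G = -0.966245
t=7: π = [0.1671, 0.4721, 0.1698, 0.1910], E[r] = -0.3474, γ^t·E[r] = -0.072864, running G = -1.039109
t=8: π = [0.1671, 0.4721, 0.1698, 0.1910], E[r] = -0.3475, γ^t·E[r] = -0.058296, running G = -1.097405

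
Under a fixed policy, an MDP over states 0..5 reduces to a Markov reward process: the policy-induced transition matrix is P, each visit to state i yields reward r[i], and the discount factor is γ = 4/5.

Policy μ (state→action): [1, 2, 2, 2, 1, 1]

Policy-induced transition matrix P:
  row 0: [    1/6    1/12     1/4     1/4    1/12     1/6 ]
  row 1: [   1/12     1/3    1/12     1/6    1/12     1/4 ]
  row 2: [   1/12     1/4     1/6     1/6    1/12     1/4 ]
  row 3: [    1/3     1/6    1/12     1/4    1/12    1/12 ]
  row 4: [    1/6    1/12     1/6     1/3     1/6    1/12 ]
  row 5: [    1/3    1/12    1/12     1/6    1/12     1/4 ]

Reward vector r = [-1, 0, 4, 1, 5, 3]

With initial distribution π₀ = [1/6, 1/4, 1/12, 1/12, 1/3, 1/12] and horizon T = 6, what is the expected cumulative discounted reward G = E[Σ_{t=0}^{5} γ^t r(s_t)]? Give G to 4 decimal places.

G = 6.4641

t=0: π = [0.1667, 0.2500, 0.0833, 0.0833, 0.3333, 0.0833], E[r] = 2.1667, γ^t·E[r] = 2.166667, running G = 2.166667
t=1: π = [0.1667, 0.1667, 0.1458, 0.2431, 0.1111, 0.1667], E[r] = 1.7153, γ^t·E[r] = 1.372222, running G = 3.538889
t=2: π = [0.2089, 0.1696, 0.1325, 0.2193, 0.0926, 0.1771], E[r] = 1.5347, γ^t·E[r] = 0.982222, running G = 4.521111
t=3: π = [0.2076, 0.1661, 0.1369, 0.2178, 0.0910, 0.1806], E[r] = 1.5549, γ^t·E[r] = 0.796123, running G = 5.317235
t=4: π = [0.2078, 0.1658, 0.1369, 0.2173, 0.0909, 0.1812], E[r] = 1.5555, γ^t·E[r] = 0.637118, running G = 5.954352
t=5: π = [0.2079, 0.1657, 0.1370, 0.2172, 0.0909, 0.1813], E[r] = 1.5557, γ^t·E[r] = 0.509773, running G = 6.464126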